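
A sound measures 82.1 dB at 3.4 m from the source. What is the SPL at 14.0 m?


Given values:
  SPL1 = 82.1 dB, r1 = 3.4 m, r2 = 14.0 m
Formula: SPL2 = SPL1 - 20 * log10(r2 / r1)
Compute ratio: r2 / r1 = 14.0 / 3.4 = 4.1176
Compute log10: log10(4.1176) = 0.614644
Compute drop: 20 * 0.614644 = 12.2929
SPL2 = 82.1 - 12.2929 = 69.81

69.81 dB


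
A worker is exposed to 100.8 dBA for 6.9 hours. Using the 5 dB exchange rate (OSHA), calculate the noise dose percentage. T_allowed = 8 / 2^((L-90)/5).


Given values:
  L = 100.8 dBA, T = 6.9 hours
Formula: T_allowed = 8 / 2^((L - 90) / 5)
Compute exponent: (100.8 - 90) / 5 = 2.16
Compute 2^(2.16) = 4.469149
T_allowed = 8 / 4.469149 = 1.79005 hours
Dose = (T / T_allowed) * 100
Dose = (6.9 / 1.79005) * 100 = 385.46

385.46 %


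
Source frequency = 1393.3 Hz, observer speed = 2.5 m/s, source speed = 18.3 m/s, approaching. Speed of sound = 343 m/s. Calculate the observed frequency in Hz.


Given values:
  f_s = 1393.3 Hz, v_o = 2.5 m/s, v_s = 18.3 m/s
  Direction: approaching
Formula: f_o = f_s * (c + v_o) / (c - v_s)
Numerator: c + v_o = 343 + 2.5 = 345.5
Denominator: c - v_s = 343 - 18.3 = 324.7
f_o = 1393.3 * 345.5 / 324.7 = 1482.55

1482.55 Hz


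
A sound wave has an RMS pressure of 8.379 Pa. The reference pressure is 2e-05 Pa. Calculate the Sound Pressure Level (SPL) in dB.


Given values:
  p = 8.379 Pa
  p_ref = 2e-05 Pa
Formula: SPL = 20 * log10(p / p_ref)
Compute ratio: p / p_ref = 8.379 / 2e-05 = 418950
Compute log10: log10(418950) = 5.622162
Multiply: SPL = 20 * 5.622162 = 112.44

112.44 dB


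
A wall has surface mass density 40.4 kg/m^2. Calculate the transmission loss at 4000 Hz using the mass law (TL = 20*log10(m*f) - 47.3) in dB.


Given values:
  m = 40.4 kg/m^2, f = 4000 Hz
Formula: TL = 20 * log10(m * f) - 47.3
Compute m * f = 40.4 * 4000 = 161600.0
Compute log10(161600.0) = 5.208441
Compute 20 * 5.208441 = 104.1688
TL = 104.1688 - 47.3 = 56.87

56.87 dB


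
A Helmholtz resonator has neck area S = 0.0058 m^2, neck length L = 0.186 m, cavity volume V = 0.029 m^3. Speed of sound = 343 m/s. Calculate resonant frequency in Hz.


Given values:
  S = 0.0058 m^2, L = 0.186 m, V = 0.029 m^3, c = 343 m/s
Formula: f = (c / (2*pi)) * sqrt(S / (V * L))
Compute V * L = 0.029 * 0.186 = 0.005394
Compute S / (V * L) = 0.0058 / 0.005394 = 1.0753
Compute sqrt(1.0753) = 1.036967
Compute c / (2*pi) = 343 / 6.283185 = 54.590148
f = 54.590148 * 1.036967 = 56.61

56.61 Hz


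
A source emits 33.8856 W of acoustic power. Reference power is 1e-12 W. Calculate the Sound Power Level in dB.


Given values:
  W = 33.8856 W
  W_ref = 1e-12 W
Formula: SWL = 10 * log10(W / W_ref)
Compute ratio: W / W_ref = 33885600000000
Compute log10: log10(33885600000000) = 13.530015
Multiply: SWL = 10 * 13.530015 = 135.3

135.3 dB


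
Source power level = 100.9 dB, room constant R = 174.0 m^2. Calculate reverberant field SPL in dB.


Given values:
  Lw = 100.9 dB, R = 174.0 m^2
Formula: SPL = Lw + 10 * log10(4 / R)
Compute 4 / R = 4 / 174.0 = 0.022989
Compute 10 * log10(0.022989) = -16.3848
SPL = 100.9 + (-16.3848) = 84.52

84.52 dB


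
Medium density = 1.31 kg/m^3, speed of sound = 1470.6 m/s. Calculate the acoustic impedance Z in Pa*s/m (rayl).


Given values:
  rho = 1.31 kg/m^3
  c = 1470.6 m/s
Formula: Z = rho * c
Z = 1.31 * 1470.6
Z = 1926.49

1926.49 rayl


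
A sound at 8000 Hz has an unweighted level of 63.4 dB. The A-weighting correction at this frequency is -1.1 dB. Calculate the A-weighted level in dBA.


Given values:
  SPL = 63.4 dB
  A-weighting at 8000 Hz = -1.1 dB
Formula: L_A = SPL + A_weight
L_A = 63.4 + (-1.1)
L_A = 62.3

62.3 dBA


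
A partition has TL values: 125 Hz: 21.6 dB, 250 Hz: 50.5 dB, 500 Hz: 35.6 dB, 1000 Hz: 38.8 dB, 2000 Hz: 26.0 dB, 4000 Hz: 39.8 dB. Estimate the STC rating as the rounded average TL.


Given TL values at each frequency:
  125 Hz: 21.6 dB
  250 Hz: 50.5 dB
  500 Hz: 35.6 dB
  1000 Hz: 38.8 dB
  2000 Hz: 26.0 dB
  4000 Hz: 39.8 dB
Formula: STC ~ round(average of TL values)
Sum = 21.6 + 50.5 + 35.6 + 38.8 + 26.0 + 39.8 = 212.3
Average = 212.3 / 6 = 35.38
Rounded: 35

35


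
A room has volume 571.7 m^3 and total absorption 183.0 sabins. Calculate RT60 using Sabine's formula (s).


Given values:
  V = 571.7 m^3
  A = 183.0 sabins
Formula: RT60 = 0.161 * V / A
Numerator: 0.161 * 571.7 = 92.0437
RT60 = 92.0437 / 183.0 = 0.503

0.503 s


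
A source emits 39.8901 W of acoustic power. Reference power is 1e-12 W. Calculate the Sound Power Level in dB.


Given values:
  W = 39.8901 W
  W_ref = 1e-12 W
Formula: SWL = 10 * log10(W / W_ref)
Compute ratio: W / W_ref = 39890100000000
Compute log10: log10(39890100000000) = 13.600865
Multiply: SWL = 10 * 13.600865 = 136.01

136.01 dB


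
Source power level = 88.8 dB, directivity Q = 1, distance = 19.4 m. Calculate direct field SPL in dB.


Given values:
  Lw = 88.8 dB, Q = 1, r = 19.4 m
Formula: SPL = Lw + 10 * log10(Q / (4 * pi * r^2))
Compute 4 * pi * r^2 = 4 * pi * 19.4^2 = 4729.4792
Compute Q / denom = 1 / 4729.4792 = 0.00021144
Compute 10 * log10(0.00021144) = -36.7481
SPL = 88.8 + (-36.7481) = 52.05

52.05 dB


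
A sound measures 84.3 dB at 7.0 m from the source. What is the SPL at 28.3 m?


Given values:
  SPL1 = 84.3 dB, r1 = 7.0 m, r2 = 28.3 m
Formula: SPL2 = SPL1 - 20 * log10(r2 / r1)
Compute ratio: r2 / r1 = 28.3 / 7.0 = 4.0429
Compute log10: log10(4.0429) = 0.606693
Compute drop: 20 * 0.606693 = 12.1339
SPL2 = 84.3 - 12.1339 = 72.17

72.17 dB


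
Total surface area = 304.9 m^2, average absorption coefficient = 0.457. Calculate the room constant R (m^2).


Given values:
  S = 304.9 m^2, alpha = 0.457
Formula: R = S * alpha / (1 - alpha)
Numerator: 304.9 * 0.457 = 139.3393
Denominator: 1 - 0.457 = 0.543
R = 139.3393 / 0.543 = 256.61

256.61 m^2


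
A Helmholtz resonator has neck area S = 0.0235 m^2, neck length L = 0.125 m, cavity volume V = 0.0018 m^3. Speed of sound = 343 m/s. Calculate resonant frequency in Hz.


Given values:
  S = 0.0235 m^2, L = 0.125 m, V = 0.0018 m^3, c = 343 m/s
Formula: f = (c / (2*pi)) * sqrt(S / (V * L))
Compute V * L = 0.0018 * 0.125 = 0.000225
Compute S / (V * L) = 0.0235 / 0.000225 = 104.4444
Compute sqrt(104.4444) = 10.219804
Compute c / (2*pi) = 343 / 6.283185 = 54.590148
f = 54.590148 * 10.219804 = 557.9

557.9 Hz


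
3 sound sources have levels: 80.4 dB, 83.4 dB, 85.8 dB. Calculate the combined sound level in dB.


Formula: L_total = 10 * log10( sum(10^(Li/10)) )
  Source 1: 10^(80.4/10) = 109647819.6143
  Source 2: 10^(83.4/10) = 218776162.395
  Source 3: 10^(85.8/10) = 380189396.3206
Sum of linear values = 708613378.3299
L_total = 10 * log10(708613378.3299) = 88.5

88.5 dB


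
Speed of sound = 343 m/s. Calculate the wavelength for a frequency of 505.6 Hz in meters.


Given values:
  c = 343 m/s, f = 505.6 Hz
Formula: lambda = c / f
lambda = 343 / 505.6
lambda = 0.6784

0.6784 m


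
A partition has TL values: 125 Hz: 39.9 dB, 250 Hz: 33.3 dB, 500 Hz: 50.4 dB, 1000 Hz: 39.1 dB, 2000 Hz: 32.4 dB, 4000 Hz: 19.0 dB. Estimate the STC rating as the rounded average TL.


Given TL values at each frequency:
  125 Hz: 39.9 dB
  250 Hz: 33.3 dB
  500 Hz: 50.4 dB
  1000 Hz: 39.1 dB
  2000 Hz: 32.4 dB
  4000 Hz: 19.0 dB
Formula: STC ~ round(average of TL values)
Sum = 39.9 + 33.3 + 50.4 + 39.1 + 32.4 + 19.0 = 214.1
Average = 214.1 / 6 = 35.68
Rounded: 36

36


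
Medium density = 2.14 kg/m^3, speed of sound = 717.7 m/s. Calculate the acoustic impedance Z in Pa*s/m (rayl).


Given values:
  rho = 2.14 kg/m^3
  c = 717.7 m/s
Formula: Z = rho * c
Z = 2.14 * 717.7
Z = 1535.88

1535.88 rayl


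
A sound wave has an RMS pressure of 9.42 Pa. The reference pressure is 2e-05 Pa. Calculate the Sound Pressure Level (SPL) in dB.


Given values:
  p = 9.42 Pa
  p_ref = 2e-05 Pa
Formula: SPL = 20 * log10(p / p_ref)
Compute ratio: p / p_ref = 9.42 / 2e-05 = 471000
Compute log10: log10(471000) = 5.673021
Multiply: SPL = 20 * 5.673021 = 113.46

113.46 dB


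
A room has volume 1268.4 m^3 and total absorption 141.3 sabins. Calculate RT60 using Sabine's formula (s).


Given values:
  V = 1268.4 m^3
  A = 141.3 sabins
Formula: RT60 = 0.161 * V / A
Numerator: 0.161 * 1268.4 = 204.2124
RT60 = 204.2124 / 141.3 = 1.445

1.445 s


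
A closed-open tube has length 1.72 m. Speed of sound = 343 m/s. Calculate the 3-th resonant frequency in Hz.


Given values:
  Tube type: closed-open, L = 1.72 m, c = 343 m/s, n = 3
Formula: f_n = (2n - 1) * c / (4 * L)
Compute 2n - 1 = 2*3 - 1 = 5
Compute 4 * L = 4 * 1.72 = 6.88
f = 5 * 343 / 6.88
f = 249.27

249.27 Hz


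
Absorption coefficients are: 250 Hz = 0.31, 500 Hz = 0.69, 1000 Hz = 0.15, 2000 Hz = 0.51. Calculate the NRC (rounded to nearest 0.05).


Given values:
  a_250 = 0.31, a_500 = 0.69
  a_1000 = 0.15, a_2000 = 0.51
Formula: NRC = (a250 + a500 + a1000 + a2000) / 4
Sum = 0.31 + 0.69 + 0.15 + 0.51 = 1.66
NRC = 1.66 / 4 = 0.415
Rounded to nearest 0.05: 0.4

0.4


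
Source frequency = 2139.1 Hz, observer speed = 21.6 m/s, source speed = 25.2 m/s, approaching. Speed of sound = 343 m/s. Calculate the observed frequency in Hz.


Given values:
  f_s = 2139.1 Hz, v_o = 21.6 m/s, v_s = 25.2 m/s
  Direction: approaching
Formula: f_o = f_s * (c + v_o) / (c - v_s)
Numerator: c + v_o = 343 + 21.6 = 364.6
Denominator: c - v_s = 343 - 25.2 = 317.8
f_o = 2139.1 * 364.6 / 317.8 = 2454.11

2454.11 Hz


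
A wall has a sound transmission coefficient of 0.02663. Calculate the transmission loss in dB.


Given values:
  tau = 0.02663
Formula: TL = 10 * log10(1 / tau)
Compute 1 / tau = 1 / 0.02663 = 37.5516
Compute log10(37.5516) = 1.574628
TL = 10 * 1.574628 = 15.75

15.75 dB


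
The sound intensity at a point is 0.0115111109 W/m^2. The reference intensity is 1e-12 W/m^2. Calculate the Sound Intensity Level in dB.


Given values:
  I = 0.0115111109 W/m^2
  I_ref = 1e-12 W/m^2
Formula: SIL = 10 * log10(I / I_ref)
Compute ratio: I / I_ref = 11511110900
Compute log10: log10(11511110900) = 10.061117
Multiply: SIL = 10 * 10.061117 = 100.61

100.61 dB


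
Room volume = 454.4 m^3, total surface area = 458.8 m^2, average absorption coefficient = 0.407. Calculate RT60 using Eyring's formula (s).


Given values:
  V = 454.4 m^3, S = 458.8 m^2, alpha = 0.407
Formula: RT60 = 0.161 * V / (-S * ln(1 - alpha))
Compute ln(1 - 0.407) = ln(0.593) = -0.522561
Denominator: -458.8 * -0.522561 = 239.751
Numerator: 0.161 * 454.4 = 73.1584
RT60 = 73.1584 / 239.751 = 0.305

0.305 s


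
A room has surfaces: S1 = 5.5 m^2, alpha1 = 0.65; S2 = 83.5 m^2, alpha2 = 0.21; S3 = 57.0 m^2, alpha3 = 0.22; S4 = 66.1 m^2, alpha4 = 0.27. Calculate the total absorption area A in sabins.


Given surfaces:
  Surface 1: 5.5 * 0.65 = 3.575
  Surface 2: 83.5 * 0.21 = 17.535
  Surface 3: 57.0 * 0.22 = 12.54
  Surface 4: 66.1 * 0.27 = 17.847
Formula: A = sum(Si * alpha_i)
A = 3.575 + 17.535 + 12.54 + 17.847
A = 51.5

51.5 sabins


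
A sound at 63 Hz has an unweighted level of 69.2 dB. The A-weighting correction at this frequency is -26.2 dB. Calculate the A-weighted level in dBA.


Given values:
  SPL = 69.2 dB
  A-weighting at 63 Hz = -26.2 dB
Formula: L_A = SPL + A_weight
L_A = 69.2 + (-26.2)
L_A = 43.0

43.0 dBA


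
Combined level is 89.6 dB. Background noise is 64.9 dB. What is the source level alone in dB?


Given values:
  L_total = 89.6 dB, L_bg = 64.9 dB
Formula: L_source = 10 * log10(10^(L_total/10) - 10^(L_bg/10))
Convert to linear:
  10^(89.6/10) = 912010839.3559
  10^(64.9/10) = 3090295.4325
Difference: 912010839.3559 - 3090295.4325 = 908920543.9234
L_source = 10 * log10(908920543.9234) = 89.59

89.59 dB


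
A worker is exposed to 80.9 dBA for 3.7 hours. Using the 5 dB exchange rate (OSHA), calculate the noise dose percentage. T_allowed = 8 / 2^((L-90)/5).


Given values:
  L = 80.9 dBA, T = 3.7 hours
Formula: T_allowed = 8 / 2^((L - 90) / 5)
Compute exponent: (80.9 - 90) / 5 = -1.82
Compute 2^(-1.82) = 0.283221
T_allowed = 8 / 0.283221 = 28.246493 hours
Dose = (T / T_allowed) * 100
Dose = (3.7 / 28.246493) * 100 = 13.1

13.1 %


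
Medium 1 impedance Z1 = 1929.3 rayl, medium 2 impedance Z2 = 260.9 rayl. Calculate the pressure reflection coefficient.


Given values:
  Z1 = 1929.3 rayl, Z2 = 260.9 rayl
Formula: R = (Z2 - Z1) / (Z2 + Z1)
Numerator: Z2 - Z1 = 260.9 - 1929.3 = -1668.4
Denominator: Z2 + Z1 = 260.9 + 1929.3 = 2190.2
R = -1668.4 / 2190.2 = -0.7618

-0.7618


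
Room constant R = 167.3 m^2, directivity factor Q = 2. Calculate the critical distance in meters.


Given values:
  R = 167.3 m^2, Q = 2
Formula: d_c = 0.141 * sqrt(Q * R)
Compute Q * R = 2 * 167.3 = 334.6
Compute sqrt(334.6) = 18.2921
d_c = 0.141 * 18.2921 = 2.579

2.579 m


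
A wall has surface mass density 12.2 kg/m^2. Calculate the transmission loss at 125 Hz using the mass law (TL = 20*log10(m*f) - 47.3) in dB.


Given values:
  m = 12.2 kg/m^2, f = 125 Hz
Formula: TL = 20 * log10(m * f) - 47.3
Compute m * f = 12.2 * 125 = 1525.0
Compute log10(1525.0) = 3.18327
Compute 20 * 3.18327 = 63.6654
TL = 63.6654 - 47.3 = 16.37

16.37 dB


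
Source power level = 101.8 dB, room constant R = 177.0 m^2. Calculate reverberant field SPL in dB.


Given values:
  Lw = 101.8 dB, R = 177.0 m^2
Formula: SPL = Lw + 10 * log10(4 / R)
Compute 4 / R = 4 / 177.0 = 0.022599
Compute 10 * log10(0.022599) = -16.4591
SPL = 101.8 + (-16.4591) = 85.34

85.34 dB


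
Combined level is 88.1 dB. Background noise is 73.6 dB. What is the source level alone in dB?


Given values:
  L_total = 88.1 dB, L_bg = 73.6 dB
Formula: L_source = 10 * log10(10^(L_total/10) - 10^(L_bg/10))
Convert to linear:
  10^(88.1/10) = 645654229.0347
  10^(73.6/10) = 22908676.5277
Difference: 645654229.0347 - 22908676.5277 = 622745552.507
L_source = 10 * log10(622745552.507) = 87.94

87.94 dB


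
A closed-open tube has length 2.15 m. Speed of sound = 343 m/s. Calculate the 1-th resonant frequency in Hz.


Given values:
  Tube type: closed-open, L = 2.15 m, c = 343 m/s, n = 1
Formula: f_n = (2n - 1) * c / (4 * L)
Compute 2n - 1 = 2*1 - 1 = 1
Compute 4 * L = 4 * 2.15 = 8.6
f = 1 * 343 / 8.6
f = 39.88

39.88 Hz


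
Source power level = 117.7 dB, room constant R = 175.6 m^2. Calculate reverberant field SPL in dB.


Given values:
  Lw = 117.7 dB, R = 175.6 m^2
Formula: SPL = Lw + 10 * log10(4 / R)
Compute 4 / R = 4 / 175.6 = 0.022779
Compute 10 * log10(0.022779) = -16.4247
SPL = 117.7 + (-16.4247) = 101.28

101.28 dB


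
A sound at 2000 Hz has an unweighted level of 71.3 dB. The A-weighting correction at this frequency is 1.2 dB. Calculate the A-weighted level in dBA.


Given values:
  SPL = 71.3 dB
  A-weighting at 2000 Hz = 1.2 dB
Formula: L_A = SPL + A_weight
L_A = 71.3 + (1.2)
L_A = 72.5

72.5 dBA


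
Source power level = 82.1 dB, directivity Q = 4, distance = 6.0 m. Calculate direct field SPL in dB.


Given values:
  Lw = 82.1 dB, Q = 4, r = 6.0 m
Formula: SPL = Lw + 10 * log10(Q / (4 * pi * r^2))
Compute 4 * pi * r^2 = 4 * pi * 6.0^2 = 452.3893
Compute Q / denom = 4 / 452.3893 = 0.00884194
Compute 10 * log10(0.00884194) = -20.5345
SPL = 82.1 + (-20.5345) = 61.57

61.57 dB


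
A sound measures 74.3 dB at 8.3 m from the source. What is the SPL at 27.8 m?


Given values:
  SPL1 = 74.3 dB, r1 = 8.3 m, r2 = 27.8 m
Formula: SPL2 = SPL1 - 20 * log10(r2 / r1)
Compute ratio: r2 / r1 = 27.8 / 8.3 = 3.3494
Compute log10: log10(3.3494) = 0.524967
Compute drop: 20 * 0.524967 = 10.4993
SPL2 = 74.3 - 10.4993 = 63.8

63.8 dB


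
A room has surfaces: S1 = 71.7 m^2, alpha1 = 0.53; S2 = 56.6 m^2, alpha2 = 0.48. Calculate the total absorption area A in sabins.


Given surfaces:
  Surface 1: 71.7 * 0.53 = 38.001
  Surface 2: 56.6 * 0.48 = 27.168
Formula: A = sum(Si * alpha_i)
A = 38.001 + 27.168
A = 65.17

65.17 sabins


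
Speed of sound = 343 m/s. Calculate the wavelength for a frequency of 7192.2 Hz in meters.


Given values:
  c = 343 m/s, f = 7192.2 Hz
Formula: lambda = c / f
lambda = 343 / 7192.2
lambda = 0.0477

0.0477 m


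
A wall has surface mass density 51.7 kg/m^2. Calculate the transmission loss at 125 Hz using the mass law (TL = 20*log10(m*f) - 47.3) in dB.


Given values:
  m = 51.7 kg/m^2, f = 125 Hz
Formula: TL = 20 * log10(m * f) - 47.3
Compute m * f = 51.7 * 125 = 6462.5
Compute log10(6462.5) = 3.810401
Compute 20 * 3.810401 = 76.208
TL = 76.208 - 47.3 = 28.91

28.91 dB


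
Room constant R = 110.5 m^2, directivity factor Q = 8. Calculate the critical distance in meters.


Given values:
  R = 110.5 m^2, Q = 8
Formula: d_c = 0.141 * sqrt(Q * R)
Compute Q * R = 8 * 110.5 = 884.0
Compute sqrt(884.0) = 29.7321
d_c = 0.141 * 29.7321 = 4.192

4.192 m


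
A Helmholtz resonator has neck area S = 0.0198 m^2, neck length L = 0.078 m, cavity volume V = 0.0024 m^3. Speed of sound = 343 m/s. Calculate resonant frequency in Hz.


Given values:
  S = 0.0198 m^2, L = 0.078 m, V = 0.0024 m^3, c = 343 m/s
Formula: f = (c / (2*pi)) * sqrt(S / (V * L))
Compute V * L = 0.0024 * 0.078 = 0.0001872
Compute S / (V * L) = 0.0198 / 0.0001872 = 105.7692
Compute sqrt(105.7692) = 10.284415
Compute c / (2*pi) = 343 / 6.283185 = 54.590148
f = 54.590148 * 10.284415 = 561.43

561.43 Hz


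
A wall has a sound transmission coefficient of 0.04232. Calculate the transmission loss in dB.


Given values:
  tau = 0.04232
Formula: TL = 10 * log10(1 / tau)
Compute 1 / tau = 1 / 0.04232 = 23.6295
Compute log10(23.6295) = 1.373455
TL = 10 * 1.373455 = 13.73

13.73 dB


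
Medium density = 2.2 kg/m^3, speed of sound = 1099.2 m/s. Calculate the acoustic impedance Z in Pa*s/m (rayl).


Given values:
  rho = 2.2 kg/m^3
  c = 1099.2 m/s
Formula: Z = rho * c
Z = 2.2 * 1099.2
Z = 2418.24

2418.24 rayl


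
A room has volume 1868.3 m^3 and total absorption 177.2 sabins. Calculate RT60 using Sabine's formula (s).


Given values:
  V = 1868.3 m^3
  A = 177.2 sabins
Formula: RT60 = 0.161 * V / A
Numerator: 0.161 * 1868.3 = 300.7963
RT60 = 300.7963 / 177.2 = 1.697

1.697 s


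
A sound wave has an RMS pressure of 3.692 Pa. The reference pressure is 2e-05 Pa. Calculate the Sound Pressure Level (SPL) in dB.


Given values:
  p = 3.692 Pa
  p_ref = 2e-05 Pa
Formula: SPL = 20 * log10(p / p_ref)
Compute ratio: p / p_ref = 3.692 / 2e-05 = 184600
Compute log10: log10(184600) = 5.266232
Multiply: SPL = 20 * 5.266232 = 105.32

105.32 dB


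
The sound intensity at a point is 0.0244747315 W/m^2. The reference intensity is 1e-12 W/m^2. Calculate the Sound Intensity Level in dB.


Given values:
  I = 0.0244747315 W/m^2
  I_ref = 1e-12 W/m^2
Formula: SIL = 10 * log10(I / I_ref)
Compute ratio: I / I_ref = 24474731500
Compute log10: log10(24474731500) = 10.388718
Multiply: SIL = 10 * 10.388718 = 103.89

103.89 dB


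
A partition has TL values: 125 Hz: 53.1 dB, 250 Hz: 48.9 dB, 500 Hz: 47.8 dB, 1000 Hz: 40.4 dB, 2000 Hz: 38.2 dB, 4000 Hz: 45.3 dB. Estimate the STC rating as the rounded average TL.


Given TL values at each frequency:
  125 Hz: 53.1 dB
  250 Hz: 48.9 dB
  500 Hz: 47.8 dB
  1000 Hz: 40.4 dB
  2000 Hz: 38.2 dB
  4000 Hz: 45.3 dB
Formula: STC ~ round(average of TL values)
Sum = 53.1 + 48.9 + 47.8 + 40.4 + 38.2 + 45.3 = 273.7
Average = 273.7 / 6 = 45.62
Rounded: 46

46


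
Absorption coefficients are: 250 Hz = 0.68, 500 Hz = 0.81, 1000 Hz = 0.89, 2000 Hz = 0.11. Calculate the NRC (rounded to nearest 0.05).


Given values:
  a_250 = 0.68, a_500 = 0.81
  a_1000 = 0.89, a_2000 = 0.11
Formula: NRC = (a250 + a500 + a1000 + a2000) / 4
Sum = 0.68 + 0.81 + 0.89 + 0.11 = 2.49
NRC = 2.49 / 4 = 0.6225
Rounded to nearest 0.05: 0.6

0.6


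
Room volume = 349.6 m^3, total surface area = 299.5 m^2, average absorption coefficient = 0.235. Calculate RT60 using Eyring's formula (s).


Given values:
  V = 349.6 m^3, S = 299.5 m^2, alpha = 0.235
Formula: RT60 = 0.161 * V / (-S * ln(1 - alpha))
Compute ln(1 - 0.235) = ln(0.765) = -0.267879
Denominator: -299.5 * -0.267879 = 80.2298
Numerator: 0.161 * 349.6 = 56.2856
RT60 = 56.2856 / 80.2298 = 0.702

0.702 s


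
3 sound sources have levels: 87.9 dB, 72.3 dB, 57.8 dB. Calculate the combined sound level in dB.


Formula: L_total = 10 * log10( sum(10^(Li/10)) )
  Source 1: 10^(87.9/10) = 616595001.8615
  Source 2: 10^(72.3/10) = 16982436.5246
  Source 3: 10^(57.8/10) = 602559.5861
Sum of linear values = 634179997.9722
L_total = 10 * log10(634179997.9722) = 88.02

88.02 dB


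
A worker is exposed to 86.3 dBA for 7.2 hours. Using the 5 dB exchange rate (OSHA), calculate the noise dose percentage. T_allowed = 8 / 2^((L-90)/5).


Given values:
  L = 86.3 dBA, T = 7.2 hours
Formula: T_allowed = 8 / 2^((L - 90) / 5)
Compute exponent: (86.3 - 90) / 5 = -0.74
Compute 2^(-0.74) = 0.598739
T_allowed = 8 / 0.598739 = 13.361415 hours
Dose = (T / T_allowed) * 100
Dose = (7.2 / 13.361415) * 100 = 53.89

53.89 %


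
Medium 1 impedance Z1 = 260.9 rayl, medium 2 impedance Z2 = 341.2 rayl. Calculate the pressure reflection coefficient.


Given values:
  Z1 = 260.9 rayl, Z2 = 341.2 rayl
Formula: R = (Z2 - Z1) / (Z2 + Z1)
Numerator: Z2 - Z1 = 341.2 - 260.9 = 80.3
Denominator: Z2 + Z1 = 341.2 + 260.9 = 602.1
R = 80.3 / 602.1 = 0.1334

0.1334


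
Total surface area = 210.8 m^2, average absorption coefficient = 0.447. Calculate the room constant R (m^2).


Given values:
  S = 210.8 m^2, alpha = 0.447
Formula: R = S * alpha / (1 - alpha)
Numerator: 210.8 * 0.447 = 94.2276
Denominator: 1 - 0.447 = 0.553
R = 94.2276 / 0.553 = 170.39

170.39 m^2


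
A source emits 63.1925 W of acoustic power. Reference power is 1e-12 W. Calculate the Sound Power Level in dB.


Given values:
  W = 63.1925 W
  W_ref = 1e-12 W
Formula: SWL = 10 * log10(W / W_ref)
Compute ratio: W / W_ref = 63192500000000
Compute log10: log10(63192500000000) = 13.800666
Multiply: SWL = 10 * 13.800666 = 138.01

138.01 dB


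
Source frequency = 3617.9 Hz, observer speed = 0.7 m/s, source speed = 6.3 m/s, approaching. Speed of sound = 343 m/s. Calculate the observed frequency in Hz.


Given values:
  f_s = 3617.9 Hz, v_o = 0.7 m/s, v_s = 6.3 m/s
  Direction: approaching
Formula: f_o = f_s * (c + v_o) / (c - v_s)
Numerator: c + v_o = 343 + 0.7 = 343.7
Denominator: c - v_s = 343 - 6.3 = 336.7
f_o = 3617.9 * 343.7 / 336.7 = 3693.12

3693.12 Hz


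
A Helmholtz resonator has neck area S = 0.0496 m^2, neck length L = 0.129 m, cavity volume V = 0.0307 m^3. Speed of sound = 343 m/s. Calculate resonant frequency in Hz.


Given values:
  S = 0.0496 m^2, L = 0.129 m, V = 0.0307 m^3, c = 343 m/s
Formula: f = (c / (2*pi)) * sqrt(S / (V * L))
Compute V * L = 0.0307 * 0.129 = 0.0039603
Compute S / (V * L) = 0.0496 / 0.0039603 = 12.5243
Compute sqrt(12.5243) = 3.538969
Compute c / (2*pi) = 343 / 6.283185 = 54.590148
f = 54.590148 * 3.538969 = 193.19

193.19 Hz


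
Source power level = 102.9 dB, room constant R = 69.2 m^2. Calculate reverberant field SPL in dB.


Given values:
  Lw = 102.9 dB, R = 69.2 m^2
Formula: SPL = Lw + 10 * log10(4 / R)
Compute 4 / R = 4 / 69.2 = 0.057803
Compute 10 * log10(0.057803) = -12.3805
SPL = 102.9 + (-12.3805) = 90.52

90.52 dB


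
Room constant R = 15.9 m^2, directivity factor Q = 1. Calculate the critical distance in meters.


Given values:
  R = 15.9 m^2, Q = 1
Formula: d_c = 0.141 * sqrt(Q * R)
Compute Q * R = 1 * 15.9 = 15.9
Compute sqrt(15.9) = 3.9875
d_c = 0.141 * 3.9875 = 0.562

0.562 m


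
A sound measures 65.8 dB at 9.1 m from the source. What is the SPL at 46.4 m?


Given values:
  SPL1 = 65.8 dB, r1 = 9.1 m, r2 = 46.4 m
Formula: SPL2 = SPL1 - 20 * log10(r2 / r1)
Compute ratio: r2 / r1 = 46.4 / 9.1 = 5.0989
Compute log10: log10(5.0989) = 0.707476
Compute drop: 20 * 0.707476 = 14.1495
SPL2 = 65.8 - 14.1495 = 51.65

51.65 dB


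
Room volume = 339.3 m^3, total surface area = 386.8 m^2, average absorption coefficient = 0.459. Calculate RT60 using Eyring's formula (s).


Given values:
  V = 339.3 m^3, S = 386.8 m^2, alpha = 0.459
Formula: RT60 = 0.161 * V / (-S * ln(1 - alpha))
Compute ln(1 - 0.459) = ln(0.541) = -0.614336
Denominator: -386.8 * -0.614336 = 237.6252
Numerator: 0.161 * 339.3 = 54.6273
RT60 = 54.6273 / 237.6252 = 0.23

0.23 s


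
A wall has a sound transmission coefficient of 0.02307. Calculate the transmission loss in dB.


Given values:
  tau = 0.02307
Formula: TL = 10 * log10(1 / tau)
Compute 1 / tau = 1 / 0.02307 = 43.3463
Compute log10(43.3463) = 1.636952
TL = 10 * 1.636952 = 16.37

16.37 dB


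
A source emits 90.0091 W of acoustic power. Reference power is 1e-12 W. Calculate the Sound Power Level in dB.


Given values:
  W = 90.0091 W
  W_ref = 1e-12 W
Formula: SWL = 10 * log10(W / W_ref)
Compute ratio: W / W_ref = 90009100000000
Compute log10: log10(90009100000000) = 13.954286
Multiply: SWL = 10 * 13.954286 = 139.54

139.54 dB


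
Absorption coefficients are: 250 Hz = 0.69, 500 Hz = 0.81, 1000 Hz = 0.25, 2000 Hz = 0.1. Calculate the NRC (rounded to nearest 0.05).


Given values:
  a_250 = 0.69, a_500 = 0.81
  a_1000 = 0.25, a_2000 = 0.1
Formula: NRC = (a250 + a500 + a1000 + a2000) / 4
Sum = 0.69 + 0.81 + 0.25 + 0.1 = 1.85
NRC = 1.85 / 4 = 0.4625
Rounded to nearest 0.05: 0.45

0.45


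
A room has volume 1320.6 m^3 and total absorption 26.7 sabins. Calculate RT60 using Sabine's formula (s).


Given values:
  V = 1320.6 m^3
  A = 26.7 sabins
Formula: RT60 = 0.161 * V / A
Numerator: 0.161 * 1320.6 = 212.6166
RT60 = 212.6166 / 26.7 = 7.963

7.963 s


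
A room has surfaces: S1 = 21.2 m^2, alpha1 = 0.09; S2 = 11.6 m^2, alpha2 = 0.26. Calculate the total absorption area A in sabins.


Given surfaces:
  Surface 1: 21.2 * 0.09 = 1.908
  Surface 2: 11.6 * 0.26 = 3.016
Formula: A = sum(Si * alpha_i)
A = 1.908 + 3.016
A = 4.92

4.92 sabins


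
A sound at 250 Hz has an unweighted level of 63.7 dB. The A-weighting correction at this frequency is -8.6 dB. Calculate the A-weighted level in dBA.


Given values:
  SPL = 63.7 dB
  A-weighting at 250 Hz = -8.6 dB
Formula: L_A = SPL + A_weight
L_A = 63.7 + (-8.6)
L_A = 55.1

55.1 dBA


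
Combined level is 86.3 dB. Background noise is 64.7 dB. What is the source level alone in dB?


Given values:
  L_total = 86.3 dB, L_bg = 64.7 dB
Formula: L_source = 10 * log10(10^(L_total/10) - 10^(L_bg/10))
Convert to linear:
  10^(86.3/10) = 426579518.8016
  10^(64.7/10) = 2951209.2267
Difference: 426579518.8016 - 2951209.2267 = 423628309.5749
L_source = 10 * log10(423628309.5749) = 86.27

86.27 dB


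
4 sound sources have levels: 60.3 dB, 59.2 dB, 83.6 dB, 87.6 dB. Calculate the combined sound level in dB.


Formula: L_total = 10 * log10( sum(10^(Li/10)) )
  Source 1: 10^(60.3/10) = 1071519.3052
  Source 2: 10^(59.2/10) = 831763.7711
  Source 3: 10^(83.6/10) = 229086765.2768
  Source 4: 10^(87.6/10) = 575439937.3372
Sum of linear values = 806429985.6903
L_total = 10 * log10(806429985.6903) = 89.07

89.07 dB


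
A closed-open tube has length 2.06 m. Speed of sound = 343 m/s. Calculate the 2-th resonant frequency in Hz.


Given values:
  Tube type: closed-open, L = 2.06 m, c = 343 m/s, n = 2
Formula: f_n = (2n - 1) * c / (4 * L)
Compute 2n - 1 = 2*2 - 1 = 3
Compute 4 * L = 4 * 2.06 = 8.24
f = 3 * 343 / 8.24
f = 124.88

124.88 Hz


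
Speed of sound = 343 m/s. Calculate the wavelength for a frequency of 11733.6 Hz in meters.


Given values:
  c = 343 m/s, f = 11733.6 Hz
Formula: lambda = c / f
lambda = 343 / 11733.6
lambda = 0.0292

0.0292 m


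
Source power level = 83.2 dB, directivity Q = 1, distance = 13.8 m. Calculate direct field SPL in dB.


Given values:
  Lw = 83.2 dB, Q = 1, r = 13.8 m
Formula: SPL = Lw + 10 * log10(Q / (4 * pi * r^2))
Compute 4 * pi * r^2 = 4 * pi * 13.8^2 = 2393.1396
Compute Q / denom = 1 / 2393.1396 = 0.00041786
Compute 10 * log10(0.00041786) = -33.7897
SPL = 83.2 + (-33.7897) = 49.41

49.41 dB


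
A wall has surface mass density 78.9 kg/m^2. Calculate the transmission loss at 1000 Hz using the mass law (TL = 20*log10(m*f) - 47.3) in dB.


Given values:
  m = 78.9 kg/m^2, f = 1000 Hz
Formula: TL = 20 * log10(m * f) - 47.3
Compute m * f = 78.9 * 1000 = 78900.0
Compute log10(78900.0) = 4.897077
Compute 20 * 4.897077 = 97.9415
TL = 97.9415 - 47.3 = 50.64

50.64 dB


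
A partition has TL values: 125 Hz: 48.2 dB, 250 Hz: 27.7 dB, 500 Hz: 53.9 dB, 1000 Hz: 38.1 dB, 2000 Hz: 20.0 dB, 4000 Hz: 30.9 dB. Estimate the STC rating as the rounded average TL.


Given TL values at each frequency:
  125 Hz: 48.2 dB
  250 Hz: 27.7 dB
  500 Hz: 53.9 dB
  1000 Hz: 38.1 dB
  2000 Hz: 20.0 dB
  4000 Hz: 30.9 dB
Formula: STC ~ round(average of TL values)
Sum = 48.2 + 27.7 + 53.9 + 38.1 + 20.0 + 30.9 = 218.8
Average = 218.8 / 6 = 36.47
Rounded: 36

36


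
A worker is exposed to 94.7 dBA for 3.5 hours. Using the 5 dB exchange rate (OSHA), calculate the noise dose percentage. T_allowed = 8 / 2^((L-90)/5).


Given values:
  L = 94.7 dBA, T = 3.5 hours
Formula: T_allowed = 8 / 2^((L - 90) / 5)
Compute exponent: (94.7 - 90) / 5 = 0.94
Compute 2^(0.94) = 1.918528
T_allowed = 8 / 1.918528 = 4.169864 hours
Dose = (T / T_allowed) * 100
Dose = (3.5 / 4.169864) * 100 = 83.94

83.94 %


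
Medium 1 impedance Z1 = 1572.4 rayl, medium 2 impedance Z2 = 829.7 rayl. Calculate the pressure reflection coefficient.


Given values:
  Z1 = 1572.4 rayl, Z2 = 829.7 rayl
Formula: R = (Z2 - Z1) / (Z2 + Z1)
Numerator: Z2 - Z1 = 829.7 - 1572.4 = -742.7
Denominator: Z2 + Z1 = 829.7 + 1572.4 = 2402.1
R = -742.7 / 2402.1 = -0.3092

-0.3092


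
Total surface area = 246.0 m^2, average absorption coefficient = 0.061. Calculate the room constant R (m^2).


Given values:
  S = 246.0 m^2, alpha = 0.061
Formula: R = S * alpha / (1 - alpha)
Numerator: 246.0 * 0.061 = 15.006
Denominator: 1 - 0.061 = 0.939
R = 15.006 / 0.939 = 15.98

15.98 m^2


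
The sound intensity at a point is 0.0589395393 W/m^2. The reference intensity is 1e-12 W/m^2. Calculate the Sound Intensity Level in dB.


Given values:
  I = 0.0589395393 W/m^2
  I_ref = 1e-12 W/m^2
Formula: SIL = 10 * log10(I / I_ref)
Compute ratio: I / I_ref = 58939539300
Compute log10: log10(58939539300) = 10.770407
Multiply: SIL = 10 * 10.770407 = 107.7

107.7 dB


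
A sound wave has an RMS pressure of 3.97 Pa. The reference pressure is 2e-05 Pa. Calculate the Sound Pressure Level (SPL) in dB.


Given values:
  p = 3.97 Pa
  p_ref = 2e-05 Pa
Formula: SPL = 20 * log10(p / p_ref)
Compute ratio: p / p_ref = 3.97 / 2e-05 = 198500
Compute log10: log10(198500) = 5.297761
Multiply: SPL = 20 * 5.297761 = 105.96

105.96 dB


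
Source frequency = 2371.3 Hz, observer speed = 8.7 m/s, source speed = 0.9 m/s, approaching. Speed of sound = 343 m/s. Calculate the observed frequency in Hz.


Given values:
  f_s = 2371.3 Hz, v_o = 8.7 m/s, v_s = 0.9 m/s
  Direction: approaching
Formula: f_o = f_s * (c + v_o) / (c - v_s)
Numerator: c + v_o = 343 + 8.7 = 351.7
Denominator: c - v_s = 343 - 0.9 = 342.1
f_o = 2371.3 * 351.7 / 342.1 = 2437.84

2437.84 Hz


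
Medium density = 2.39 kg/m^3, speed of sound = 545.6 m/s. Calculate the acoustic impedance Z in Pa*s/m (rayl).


Given values:
  rho = 2.39 kg/m^3
  c = 545.6 m/s
Formula: Z = rho * c
Z = 2.39 * 545.6
Z = 1303.98

1303.98 rayl


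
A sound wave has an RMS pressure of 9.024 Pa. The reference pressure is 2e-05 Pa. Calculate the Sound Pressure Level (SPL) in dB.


Given values:
  p = 9.024 Pa
  p_ref = 2e-05 Pa
Formula: SPL = 20 * log10(p / p_ref)
Compute ratio: p / p_ref = 9.024 / 2e-05 = 451200
Compute log10: log10(451200) = 5.654369
Multiply: SPL = 20 * 5.654369 = 113.09

113.09 dB


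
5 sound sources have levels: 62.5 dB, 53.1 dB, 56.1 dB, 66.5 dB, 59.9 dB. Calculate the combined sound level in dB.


Formula: L_total = 10 * log10( sum(10^(Li/10)) )
  Source 1: 10^(62.5/10) = 1778279.41
  Source 2: 10^(53.1/10) = 204173.7945
  Source 3: 10^(56.1/10) = 407380.2778
  Source 4: 10^(66.5/10) = 4466835.9215
  Source 5: 10^(59.9/10) = 977237.221
Sum of linear values = 7833906.6248
L_total = 10 * log10(7833906.6248) = 68.94

68.94 dB


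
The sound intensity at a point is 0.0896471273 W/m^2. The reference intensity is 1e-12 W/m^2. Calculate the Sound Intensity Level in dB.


Given values:
  I = 0.0896471273 W/m^2
  I_ref = 1e-12 W/m^2
Formula: SIL = 10 * log10(I / I_ref)
Compute ratio: I / I_ref = 89647127300
Compute log10: log10(89647127300) = 10.952536
Multiply: SIL = 10 * 10.952536 = 109.53

109.53 dB


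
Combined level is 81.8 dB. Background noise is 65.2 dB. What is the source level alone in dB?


Given values:
  L_total = 81.8 dB, L_bg = 65.2 dB
Formula: L_source = 10 * log10(10^(L_total/10) - 10^(L_bg/10))
Convert to linear:
  10^(81.8/10) = 151356124.8436
  10^(65.2/10) = 3311311.2148
Difference: 151356124.8436 - 3311311.2148 = 148044813.6288
L_source = 10 * log10(148044813.6288) = 81.7

81.7 dB


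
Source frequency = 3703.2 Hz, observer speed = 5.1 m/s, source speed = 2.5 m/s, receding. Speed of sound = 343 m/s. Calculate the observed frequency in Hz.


Given values:
  f_s = 3703.2 Hz, v_o = 5.1 m/s, v_s = 2.5 m/s
  Direction: receding
Formula: f_o = f_s * (c - v_o) / (c + v_s)
Numerator: c - v_o = 343 - 5.1 = 337.9
Denominator: c + v_s = 343 + 2.5 = 345.5
f_o = 3703.2 * 337.9 / 345.5 = 3621.74

3621.74 Hz


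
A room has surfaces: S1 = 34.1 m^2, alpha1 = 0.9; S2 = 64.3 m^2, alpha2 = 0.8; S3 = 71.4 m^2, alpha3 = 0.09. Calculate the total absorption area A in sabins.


Given surfaces:
  Surface 1: 34.1 * 0.9 = 30.69
  Surface 2: 64.3 * 0.8 = 51.44
  Surface 3: 71.4 * 0.09 = 6.426
Formula: A = sum(Si * alpha_i)
A = 30.69 + 51.44 + 6.426
A = 88.56

88.56 sabins


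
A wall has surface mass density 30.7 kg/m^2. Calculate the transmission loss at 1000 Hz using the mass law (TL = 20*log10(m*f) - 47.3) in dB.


Given values:
  m = 30.7 kg/m^2, f = 1000 Hz
Formula: TL = 20 * log10(m * f) - 47.3
Compute m * f = 30.7 * 1000 = 30700.0
Compute log10(30700.0) = 4.487138
Compute 20 * 4.487138 = 89.7428
TL = 89.7428 - 47.3 = 42.44

42.44 dB


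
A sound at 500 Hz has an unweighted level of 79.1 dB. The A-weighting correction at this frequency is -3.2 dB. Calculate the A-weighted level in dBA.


Given values:
  SPL = 79.1 dB
  A-weighting at 500 Hz = -3.2 dB
Formula: L_A = SPL + A_weight
L_A = 79.1 + (-3.2)
L_A = 75.9

75.9 dBA


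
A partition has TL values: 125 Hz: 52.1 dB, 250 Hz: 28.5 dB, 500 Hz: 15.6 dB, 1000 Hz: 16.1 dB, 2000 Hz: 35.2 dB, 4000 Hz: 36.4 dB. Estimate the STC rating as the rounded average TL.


Given TL values at each frequency:
  125 Hz: 52.1 dB
  250 Hz: 28.5 dB
  500 Hz: 15.6 dB
  1000 Hz: 16.1 dB
  2000 Hz: 35.2 dB
  4000 Hz: 36.4 dB
Formula: STC ~ round(average of TL values)
Sum = 52.1 + 28.5 + 15.6 + 16.1 + 35.2 + 36.4 = 183.9
Average = 183.9 / 6 = 30.65
Rounded: 31

31


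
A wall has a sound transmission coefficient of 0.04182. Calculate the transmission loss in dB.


Given values:
  tau = 0.04182
Formula: TL = 10 * log10(1 / tau)
Compute 1 / tau = 1 / 0.04182 = 23.912
Compute log10(23.912) = 1.378616
TL = 10 * 1.378616 = 13.79

13.79 dB


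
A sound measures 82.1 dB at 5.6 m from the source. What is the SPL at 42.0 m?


Given values:
  SPL1 = 82.1 dB, r1 = 5.6 m, r2 = 42.0 m
Formula: SPL2 = SPL1 - 20 * log10(r2 / r1)
Compute ratio: r2 / r1 = 42.0 / 5.6 = 7.5
Compute log10: log10(7.5) = 0.875061
Compute drop: 20 * 0.875061 = 17.5012
SPL2 = 82.1 - 17.5012 = 64.6

64.6 dB


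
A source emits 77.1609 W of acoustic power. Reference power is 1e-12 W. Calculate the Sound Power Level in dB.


Given values:
  W = 77.1609 W
  W_ref = 1e-12 W
Formula: SWL = 10 * log10(W / W_ref)
Compute ratio: W / W_ref = 77160900000000
Compute log10: log10(77160900000000) = 13.887397
Multiply: SWL = 10 * 13.887397 = 138.87

138.87 dB


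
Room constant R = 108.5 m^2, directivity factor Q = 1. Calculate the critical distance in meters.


Given values:
  R = 108.5 m^2, Q = 1
Formula: d_c = 0.141 * sqrt(Q * R)
Compute Q * R = 1 * 108.5 = 108.5
Compute sqrt(108.5) = 10.4163
d_c = 0.141 * 10.4163 = 1.469

1.469 m


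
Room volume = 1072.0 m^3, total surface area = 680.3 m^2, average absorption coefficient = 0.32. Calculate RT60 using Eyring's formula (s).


Given values:
  V = 1072.0 m^3, S = 680.3 m^2, alpha = 0.32
Formula: RT60 = 0.161 * V / (-S * ln(1 - alpha))
Compute ln(1 - 0.32) = ln(0.68) = -0.385662
Denominator: -680.3 * -0.385662 = 262.3659
Numerator: 0.161 * 1072.0 = 172.592
RT60 = 172.592 / 262.3659 = 0.658

0.658 s


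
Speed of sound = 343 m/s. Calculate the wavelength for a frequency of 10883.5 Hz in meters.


Given values:
  c = 343 m/s, f = 10883.5 Hz
Formula: lambda = c / f
lambda = 343 / 10883.5
lambda = 0.0315

0.0315 m


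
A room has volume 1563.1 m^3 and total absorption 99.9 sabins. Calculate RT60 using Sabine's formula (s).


Given values:
  V = 1563.1 m^3
  A = 99.9 sabins
Formula: RT60 = 0.161 * V / A
Numerator: 0.161 * 1563.1 = 251.6591
RT60 = 251.6591 / 99.9 = 2.519

2.519 s


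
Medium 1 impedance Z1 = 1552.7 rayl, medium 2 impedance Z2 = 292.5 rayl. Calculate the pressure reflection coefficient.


Given values:
  Z1 = 1552.7 rayl, Z2 = 292.5 rayl
Formula: R = (Z2 - Z1) / (Z2 + Z1)
Numerator: Z2 - Z1 = 292.5 - 1552.7 = -1260.2
Denominator: Z2 + Z1 = 292.5 + 1552.7 = 1845.2
R = -1260.2 / 1845.2 = -0.683

-0.683


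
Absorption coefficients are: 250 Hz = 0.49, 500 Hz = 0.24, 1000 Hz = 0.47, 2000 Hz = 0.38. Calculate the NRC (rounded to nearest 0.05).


Given values:
  a_250 = 0.49, a_500 = 0.24
  a_1000 = 0.47, a_2000 = 0.38
Formula: NRC = (a250 + a500 + a1000 + a2000) / 4
Sum = 0.49 + 0.24 + 0.47 + 0.38 = 1.58
NRC = 1.58 / 4 = 0.395
Rounded to nearest 0.05: 0.4

0.4


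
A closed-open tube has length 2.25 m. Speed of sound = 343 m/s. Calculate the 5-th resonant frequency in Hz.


Given values:
  Tube type: closed-open, L = 2.25 m, c = 343 m/s, n = 5
Formula: f_n = (2n - 1) * c / (4 * L)
Compute 2n - 1 = 2*5 - 1 = 9
Compute 4 * L = 4 * 2.25 = 9.0
f = 9 * 343 / 9.0
f = 343.0

343.0 Hz


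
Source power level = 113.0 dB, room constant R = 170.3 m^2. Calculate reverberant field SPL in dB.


Given values:
  Lw = 113.0 dB, R = 170.3 m^2
Formula: SPL = Lw + 10 * log10(4 / R)
Compute 4 / R = 4 / 170.3 = 0.023488
Compute 10 * log10(0.023488) = -16.2915
SPL = 113.0 + (-16.2915) = 96.71

96.71 dB


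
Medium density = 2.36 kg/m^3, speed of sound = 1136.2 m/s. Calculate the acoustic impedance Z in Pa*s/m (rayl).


Given values:
  rho = 2.36 kg/m^3
  c = 1136.2 m/s
Formula: Z = rho * c
Z = 2.36 * 1136.2
Z = 2681.43

2681.43 rayl


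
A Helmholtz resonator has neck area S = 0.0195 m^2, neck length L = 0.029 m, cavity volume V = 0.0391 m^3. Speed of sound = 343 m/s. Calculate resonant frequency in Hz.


Given values:
  S = 0.0195 m^2, L = 0.029 m, V = 0.0391 m^3, c = 343 m/s
Formula: f = (c / (2*pi)) * sqrt(S / (V * L))
Compute V * L = 0.0391 * 0.029 = 0.0011339
Compute S / (V * L) = 0.0195 / 0.0011339 = 17.1973
Compute sqrt(17.1973) = 4.146963
Compute c / (2*pi) = 343 / 6.283185 = 54.590148
f = 54.590148 * 4.146963 = 226.38

226.38 Hz


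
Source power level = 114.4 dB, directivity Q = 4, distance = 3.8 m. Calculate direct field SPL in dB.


Given values:
  Lw = 114.4 dB, Q = 4, r = 3.8 m
Formula: SPL = Lw + 10 * log10(Q / (4 * pi * r^2))
Compute 4 * pi * r^2 = 4 * pi * 3.8^2 = 181.4584
Compute Q / denom = 4 / 181.4584 = 0.02204362
Compute 10 * log10(0.02204362) = -16.5672
SPL = 114.4 + (-16.5672) = 97.83

97.83 dB


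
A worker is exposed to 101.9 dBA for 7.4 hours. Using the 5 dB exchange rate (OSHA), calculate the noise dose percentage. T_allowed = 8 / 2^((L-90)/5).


Given values:
  L = 101.9 dBA, T = 7.4 hours
Formula: T_allowed = 8 / 2^((L - 90) / 5)
Compute exponent: (101.9 - 90) / 5 = 2.38
Compute 2^(2.38) = 5.205367
T_allowed = 8 / 5.205367 = 1.536875 hours
Dose = (T / T_allowed) * 100
Dose = (7.4 / 1.536875) * 100 = 481.5

481.5 %


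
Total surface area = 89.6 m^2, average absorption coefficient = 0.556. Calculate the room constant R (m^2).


Given values:
  S = 89.6 m^2, alpha = 0.556
Formula: R = S * alpha / (1 - alpha)
Numerator: 89.6 * 0.556 = 49.8176
Denominator: 1 - 0.556 = 0.444
R = 49.8176 / 0.444 = 112.2

112.2 m^2
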